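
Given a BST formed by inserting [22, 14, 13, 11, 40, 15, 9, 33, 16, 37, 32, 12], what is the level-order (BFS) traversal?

Tree insertion order: [22, 14, 13, 11, 40, 15, 9, 33, 16, 37, 32, 12]
Tree (level-order array): [22, 14, 40, 13, 15, 33, None, 11, None, None, 16, 32, 37, 9, 12]
BFS from the root, enqueuing left then right child of each popped node:
  queue [22] -> pop 22, enqueue [14, 40], visited so far: [22]
  queue [14, 40] -> pop 14, enqueue [13, 15], visited so far: [22, 14]
  queue [40, 13, 15] -> pop 40, enqueue [33], visited so far: [22, 14, 40]
  queue [13, 15, 33] -> pop 13, enqueue [11], visited so far: [22, 14, 40, 13]
  queue [15, 33, 11] -> pop 15, enqueue [16], visited so far: [22, 14, 40, 13, 15]
  queue [33, 11, 16] -> pop 33, enqueue [32, 37], visited so far: [22, 14, 40, 13, 15, 33]
  queue [11, 16, 32, 37] -> pop 11, enqueue [9, 12], visited so far: [22, 14, 40, 13, 15, 33, 11]
  queue [16, 32, 37, 9, 12] -> pop 16, enqueue [none], visited so far: [22, 14, 40, 13, 15, 33, 11, 16]
  queue [32, 37, 9, 12] -> pop 32, enqueue [none], visited so far: [22, 14, 40, 13, 15, 33, 11, 16, 32]
  queue [37, 9, 12] -> pop 37, enqueue [none], visited so far: [22, 14, 40, 13, 15, 33, 11, 16, 32, 37]
  queue [9, 12] -> pop 9, enqueue [none], visited so far: [22, 14, 40, 13, 15, 33, 11, 16, 32, 37, 9]
  queue [12] -> pop 12, enqueue [none], visited so far: [22, 14, 40, 13, 15, 33, 11, 16, 32, 37, 9, 12]
Result: [22, 14, 40, 13, 15, 33, 11, 16, 32, 37, 9, 12]


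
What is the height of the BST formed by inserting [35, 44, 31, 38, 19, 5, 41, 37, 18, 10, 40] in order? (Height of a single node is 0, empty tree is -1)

Insertion order: [35, 44, 31, 38, 19, 5, 41, 37, 18, 10, 40]
Tree (level-order array): [35, 31, 44, 19, None, 38, None, 5, None, 37, 41, None, 18, None, None, 40, None, 10]
Compute height bottom-up (empty subtree = -1):
  height(10) = 1 + max(-1, -1) = 0
  height(18) = 1 + max(0, -1) = 1
  height(5) = 1 + max(-1, 1) = 2
  height(19) = 1 + max(2, -1) = 3
  height(31) = 1 + max(3, -1) = 4
  height(37) = 1 + max(-1, -1) = 0
  height(40) = 1 + max(-1, -1) = 0
  height(41) = 1 + max(0, -1) = 1
  height(38) = 1 + max(0, 1) = 2
  height(44) = 1 + max(2, -1) = 3
  height(35) = 1 + max(4, 3) = 5
Height = 5


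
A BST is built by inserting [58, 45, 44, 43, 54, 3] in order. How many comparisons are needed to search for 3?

Search path for 3: 58 -> 45 -> 44 -> 43 -> 3
Found: True
Comparisons: 5


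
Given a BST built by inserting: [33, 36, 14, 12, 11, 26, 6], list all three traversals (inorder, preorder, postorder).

Tree insertion order: [33, 36, 14, 12, 11, 26, 6]
Tree (level-order array): [33, 14, 36, 12, 26, None, None, 11, None, None, None, 6]
Inorder (L, root, R): [6, 11, 12, 14, 26, 33, 36]
Preorder (root, L, R): [33, 14, 12, 11, 6, 26, 36]
Postorder (L, R, root): [6, 11, 12, 26, 14, 36, 33]


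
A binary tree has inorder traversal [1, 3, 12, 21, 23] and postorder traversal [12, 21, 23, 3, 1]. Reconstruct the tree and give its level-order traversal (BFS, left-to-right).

Inorder:   [1, 3, 12, 21, 23]
Postorder: [12, 21, 23, 3, 1]
Algorithm: postorder visits root last, so walk postorder right-to-left;
each value is the root of the current inorder slice — split it at that
value, recurse on the right subtree first, then the left.
Recursive splits:
  root=1; inorder splits into left=[], right=[3, 12, 21, 23]
  root=3; inorder splits into left=[], right=[12, 21, 23]
  root=23; inorder splits into left=[12, 21], right=[]
  root=21; inorder splits into left=[12], right=[]
  root=12; inorder splits into left=[], right=[]
Reconstructed level-order: [1, 3, 23, 21, 12]


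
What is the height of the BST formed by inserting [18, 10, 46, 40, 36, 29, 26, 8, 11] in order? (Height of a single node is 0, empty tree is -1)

Insertion order: [18, 10, 46, 40, 36, 29, 26, 8, 11]
Tree (level-order array): [18, 10, 46, 8, 11, 40, None, None, None, None, None, 36, None, 29, None, 26]
Compute height bottom-up (empty subtree = -1):
  height(8) = 1 + max(-1, -1) = 0
  height(11) = 1 + max(-1, -1) = 0
  height(10) = 1 + max(0, 0) = 1
  height(26) = 1 + max(-1, -1) = 0
  height(29) = 1 + max(0, -1) = 1
  height(36) = 1 + max(1, -1) = 2
  height(40) = 1 + max(2, -1) = 3
  height(46) = 1 + max(3, -1) = 4
  height(18) = 1 + max(1, 4) = 5
Height = 5


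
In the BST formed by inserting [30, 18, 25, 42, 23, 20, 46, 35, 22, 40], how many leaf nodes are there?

Tree built from: [30, 18, 25, 42, 23, 20, 46, 35, 22, 40]
Tree (level-order array): [30, 18, 42, None, 25, 35, 46, 23, None, None, 40, None, None, 20, None, None, None, None, 22]
Rule: A leaf has 0 children.
Per-node child counts:
  node 30: 2 child(ren)
  node 18: 1 child(ren)
  node 25: 1 child(ren)
  node 23: 1 child(ren)
  node 20: 1 child(ren)
  node 22: 0 child(ren)
  node 42: 2 child(ren)
  node 35: 1 child(ren)
  node 40: 0 child(ren)
  node 46: 0 child(ren)
Matching nodes: [22, 40, 46]
Count of leaf nodes: 3


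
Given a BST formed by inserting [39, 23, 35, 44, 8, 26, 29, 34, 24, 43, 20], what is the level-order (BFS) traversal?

Tree insertion order: [39, 23, 35, 44, 8, 26, 29, 34, 24, 43, 20]
Tree (level-order array): [39, 23, 44, 8, 35, 43, None, None, 20, 26, None, None, None, None, None, 24, 29, None, None, None, 34]
BFS from the root, enqueuing left then right child of each popped node:
  queue [39] -> pop 39, enqueue [23, 44], visited so far: [39]
  queue [23, 44] -> pop 23, enqueue [8, 35], visited so far: [39, 23]
  queue [44, 8, 35] -> pop 44, enqueue [43], visited so far: [39, 23, 44]
  queue [8, 35, 43] -> pop 8, enqueue [20], visited so far: [39, 23, 44, 8]
  queue [35, 43, 20] -> pop 35, enqueue [26], visited so far: [39, 23, 44, 8, 35]
  queue [43, 20, 26] -> pop 43, enqueue [none], visited so far: [39, 23, 44, 8, 35, 43]
  queue [20, 26] -> pop 20, enqueue [none], visited so far: [39, 23, 44, 8, 35, 43, 20]
  queue [26] -> pop 26, enqueue [24, 29], visited so far: [39, 23, 44, 8, 35, 43, 20, 26]
  queue [24, 29] -> pop 24, enqueue [none], visited so far: [39, 23, 44, 8, 35, 43, 20, 26, 24]
  queue [29] -> pop 29, enqueue [34], visited so far: [39, 23, 44, 8, 35, 43, 20, 26, 24, 29]
  queue [34] -> pop 34, enqueue [none], visited so far: [39, 23, 44, 8, 35, 43, 20, 26, 24, 29, 34]
Result: [39, 23, 44, 8, 35, 43, 20, 26, 24, 29, 34]


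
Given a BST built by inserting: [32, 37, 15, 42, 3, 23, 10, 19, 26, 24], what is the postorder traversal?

Tree insertion order: [32, 37, 15, 42, 3, 23, 10, 19, 26, 24]
Tree (level-order array): [32, 15, 37, 3, 23, None, 42, None, 10, 19, 26, None, None, None, None, None, None, 24]
Postorder traversal: [10, 3, 19, 24, 26, 23, 15, 42, 37, 32]


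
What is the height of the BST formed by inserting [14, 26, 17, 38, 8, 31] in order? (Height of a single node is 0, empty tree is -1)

Insertion order: [14, 26, 17, 38, 8, 31]
Tree (level-order array): [14, 8, 26, None, None, 17, 38, None, None, 31]
Compute height bottom-up (empty subtree = -1):
  height(8) = 1 + max(-1, -1) = 0
  height(17) = 1 + max(-1, -1) = 0
  height(31) = 1 + max(-1, -1) = 0
  height(38) = 1 + max(0, -1) = 1
  height(26) = 1 + max(0, 1) = 2
  height(14) = 1 + max(0, 2) = 3
Height = 3


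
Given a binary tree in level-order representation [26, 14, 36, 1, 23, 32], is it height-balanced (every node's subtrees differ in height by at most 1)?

Tree (level-order array): [26, 14, 36, 1, 23, 32]
Definition: a tree is height-balanced if, at every node, |h(left) - h(right)| <= 1 (empty subtree has height -1).
Bottom-up per-node check:
  node 1: h_left=-1, h_right=-1, diff=0 [OK], height=0
  node 23: h_left=-1, h_right=-1, diff=0 [OK], height=0
  node 14: h_left=0, h_right=0, diff=0 [OK], height=1
  node 32: h_left=-1, h_right=-1, diff=0 [OK], height=0
  node 36: h_left=0, h_right=-1, diff=1 [OK], height=1
  node 26: h_left=1, h_right=1, diff=0 [OK], height=2
All nodes satisfy the balance condition.
Result: Balanced


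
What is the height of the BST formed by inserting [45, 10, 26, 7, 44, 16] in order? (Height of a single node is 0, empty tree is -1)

Insertion order: [45, 10, 26, 7, 44, 16]
Tree (level-order array): [45, 10, None, 7, 26, None, None, 16, 44]
Compute height bottom-up (empty subtree = -1):
  height(7) = 1 + max(-1, -1) = 0
  height(16) = 1 + max(-1, -1) = 0
  height(44) = 1 + max(-1, -1) = 0
  height(26) = 1 + max(0, 0) = 1
  height(10) = 1 + max(0, 1) = 2
  height(45) = 1 + max(2, -1) = 3
Height = 3


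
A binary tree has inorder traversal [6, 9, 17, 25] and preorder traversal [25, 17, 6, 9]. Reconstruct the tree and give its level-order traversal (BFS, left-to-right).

Inorder:  [6, 9, 17, 25]
Preorder: [25, 17, 6, 9]
Algorithm: preorder visits root first, so consume preorder in order;
for each root, split the current inorder slice at that value into
left-subtree inorder and right-subtree inorder, then recurse.
Recursive splits:
  root=25; inorder splits into left=[6, 9, 17], right=[]
  root=17; inorder splits into left=[6, 9], right=[]
  root=6; inorder splits into left=[], right=[9]
  root=9; inorder splits into left=[], right=[]
Reconstructed level-order: [25, 17, 6, 9]


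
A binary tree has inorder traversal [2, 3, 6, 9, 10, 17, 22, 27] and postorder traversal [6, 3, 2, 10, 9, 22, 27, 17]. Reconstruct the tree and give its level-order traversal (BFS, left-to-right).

Inorder:   [2, 3, 6, 9, 10, 17, 22, 27]
Postorder: [6, 3, 2, 10, 9, 22, 27, 17]
Algorithm: postorder visits root last, so walk postorder right-to-left;
each value is the root of the current inorder slice — split it at that
value, recurse on the right subtree first, then the left.
Recursive splits:
  root=17; inorder splits into left=[2, 3, 6, 9, 10], right=[22, 27]
  root=27; inorder splits into left=[22], right=[]
  root=22; inorder splits into left=[], right=[]
  root=9; inorder splits into left=[2, 3, 6], right=[10]
  root=10; inorder splits into left=[], right=[]
  root=2; inorder splits into left=[], right=[3, 6]
  root=3; inorder splits into left=[], right=[6]
  root=6; inorder splits into left=[], right=[]
Reconstructed level-order: [17, 9, 27, 2, 10, 22, 3, 6]


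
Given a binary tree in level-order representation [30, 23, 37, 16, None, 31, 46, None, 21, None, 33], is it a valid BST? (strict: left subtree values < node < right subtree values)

Level-order array: [30, 23, 37, 16, None, 31, 46, None, 21, None, 33]
Validate using subtree bounds (lo, hi): at each node, require lo < value < hi,
then recurse left with hi=value and right with lo=value.
Preorder trace (stopping at first violation):
  at node 30 with bounds (-inf, +inf): OK
  at node 23 with bounds (-inf, 30): OK
  at node 16 with bounds (-inf, 23): OK
  at node 21 with bounds (16, 23): OK
  at node 37 with bounds (30, +inf): OK
  at node 31 with bounds (30, 37): OK
  at node 33 with bounds (31, 37): OK
  at node 46 with bounds (37, +inf): OK
No violation found at any node.
Result: Valid BST


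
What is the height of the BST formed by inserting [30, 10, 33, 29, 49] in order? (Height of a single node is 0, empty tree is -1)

Insertion order: [30, 10, 33, 29, 49]
Tree (level-order array): [30, 10, 33, None, 29, None, 49]
Compute height bottom-up (empty subtree = -1):
  height(29) = 1 + max(-1, -1) = 0
  height(10) = 1 + max(-1, 0) = 1
  height(49) = 1 + max(-1, -1) = 0
  height(33) = 1 + max(-1, 0) = 1
  height(30) = 1 + max(1, 1) = 2
Height = 2


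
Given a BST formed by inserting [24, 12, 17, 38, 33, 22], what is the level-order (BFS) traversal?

Tree insertion order: [24, 12, 17, 38, 33, 22]
Tree (level-order array): [24, 12, 38, None, 17, 33, None, None, 22]
BFS from the root, enqueuing left then right child of each popped node:
  queue [24] -> pop 24, enqueue [12, 38], visited so far: [24]
  queue [12, 38] -> pop 12, enqueue [17], visited so far: [24, 12]
  queue [38, 17] -> pop 38, enqueue [33], visited so far: [24, 12, 38]
  queue [17, 33] -> pop 17, enqueue [22], visited so far: [24, 12, 38, 17]
  queue [33, 22] -> pop 33, enqueue [none], visited so far: [24, 12, 38, 17, 33]
  queue [22] -> pop 22, enqueue [none], visited so far: [24, 12, 38, 17, 33, 22]
Result: [24, 12, 38, 17, 33, 22]


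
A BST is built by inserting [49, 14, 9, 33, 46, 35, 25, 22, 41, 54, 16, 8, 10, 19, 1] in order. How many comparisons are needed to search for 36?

Search path for 36: 49 -> 14 -> 33 -> 46 -> 35 -> 41
Found: False
Comparisons: 6


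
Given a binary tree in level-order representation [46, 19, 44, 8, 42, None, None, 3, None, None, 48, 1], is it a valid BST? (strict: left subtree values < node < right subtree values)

Level-order array: [46, 19, 44, 8, 42, None, None, 3, None, None, 48, 1]
Validate using subtree bounds (lo, hi): at each node, require lo < value < hi,
then recurse left with hi=value and right with lo=value.
Preorder trace (stopping at first violation):
  at node 46 with bounds (-inf, +inf): OK
  at node 19 with bounds (-inf, 46): OK
  at node 8 with bounds (-inf, 19): OK
  at node 3 with bounds (-inf, 8): OK
  at node 1 with bounds (-inf, 3): OK
  at node 42 with bounds (19, 46): OK
  at node 48 with bounds (42, 46): VIOLATION
Node 48 violates its bound: not (42 < 48 < 46).
Result: Not a valid BST


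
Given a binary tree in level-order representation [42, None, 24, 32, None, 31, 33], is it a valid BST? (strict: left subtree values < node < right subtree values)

Level-order array: [42, None, 24, 32, None, 31, 33]
Validate using subtree bounds (lo, hi): at each node, require lo < value < hi,
then recurse left with hi=value and right with lo=value.
Preorder trace (stopping at first violation):
  at node 42 with bounds (-inf, +inf): OK
  at node 24 with bounds (42, +inf): VIOLATION
Node 24 violates its bound: not (42 < 24 < +inf).
Result: Not a valid BST


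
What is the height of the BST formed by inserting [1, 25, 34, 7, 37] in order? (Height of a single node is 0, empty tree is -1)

Insertion order: [1, 25, 34, 7, 37]
Tree (level-order array): [1, None, 25, 7, 34, None, None, None, 37]
Compute height bottom-up (empty subtree = -1):
  height(7) = 1 + max(-1, -1) = 0
  height(37) = 1 + max(-1, -1) = 0
  height(34) = 1 + max(-1, 0) = 1
  height(25) = 1 + max(0, 1) = 2
  height(1) = 1 + max(-1, 2) = 3
Height = 3


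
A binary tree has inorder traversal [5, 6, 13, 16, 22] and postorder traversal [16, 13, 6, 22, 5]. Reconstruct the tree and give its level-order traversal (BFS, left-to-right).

Inorder:   [5, 6, 13, 16, 22]
Postorder: [16, 13, 6, 22, 5]
Algorithm: postorder visits root last, so walk postorder right-to-left;
each value is the root of the current inorder slice — split it at that
value, recurse on the right subtree first, then the left.
Recursive splits:
  root=5; inorder splits into left=[], right=[6, 13, 16, 22]
  root=22; inorder splits into left=[6, 13, 16], right=[]
  root=6; inorder splits into left=[], right=[13, 16]
  root=13; inorder splits into left=[], right=[16]
  root=16; inorder splits into left=[], right=[]
Reconstructed level-order: [5, 22, 6, 13, 16]


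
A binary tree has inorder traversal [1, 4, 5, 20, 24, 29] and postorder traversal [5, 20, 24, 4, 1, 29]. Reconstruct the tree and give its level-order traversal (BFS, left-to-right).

Inorder:   [1, 4, 5, 20, 24, 29]
Postorder: [5, 20, 24, 4, 1, 29]
Algorithm: postorder visits root last, so walk postorder right-to-left;
each value is the root of the current inorder slice — split it at that
value, recurse on the right subtree first, then the left.
Recursive splits:
  root=29; inorder splits into left=[1, 4, 5, 20, 24], right=[]
  root=1; inorder splits into left=[], right=[4, 5, 20, 24]
  root=4; inorder splits into left=[], right=[5, 20, 24]
  root=24; inorder splits into left=[5, 20], right=[]
  root=20; inorder splits into left=[5], right=[]
  root=5; inorder splits into left=[], right=[]
Reconstructed level-order: [29, 1, 4, 24, 20, 5]


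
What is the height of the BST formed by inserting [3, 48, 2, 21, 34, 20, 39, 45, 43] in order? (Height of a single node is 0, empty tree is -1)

Insertion order: [3, 48, 2, 21, 34, 20, 39, 45, 43]
Tree (level-order array): [3, 2, 48, None, None, 21, None, 20, 34, None, None, None, 39, None, 45, 43]
Compute height bottom-up (empty subtree = -1):
  height(2) = 1 + max(-1, -1) = 0
  height(20) = 1 + max(-1, -1) = 0
  height(43) = 1 + max(-1, -1) = 0
  height(45) = 1 + max(0, -1) = 1
  height(39) = 1 + max(-1, 1) = 2
  height(34) = 1 + max(-1, 2) = 3
  height(21) = 1 + max(0, 3) = 4
  height(48) = 1 + max(4, -1) = 5
  height(3) = 1 + max(0, 5) = 6
Height = 6


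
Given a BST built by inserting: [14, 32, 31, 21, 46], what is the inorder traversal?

Tree insertion order: [14, 32, 31, 21, 46]
Tree (level-order array): [14, None, 32, 31, 46, 21]
Inorder traversal: [14, 21, 31, 32, 46]


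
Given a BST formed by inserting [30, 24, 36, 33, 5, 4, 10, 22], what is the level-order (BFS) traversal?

Tree insertion order: [30, 24, 36, 33, 5, 4, 10, 22]
Tree (level-order array): [30, 24, 36, 5, None, 33, None, 4, 10, None, None, None, None, None, 22]
BFS from the root, enqueuing left then right child of each popped node:
  queue [30] -> pop 30, enqueue [24, 36], visited so far: [30]
  queue [24, 36] -> pop 24, enqueue [5], visited so far: [30, 24]
  queue [36, 5] -> pop 36, enqueue [33], visited so far: [30, 24, 36]
  queue [5, 33] -> pop 5, enqueue [4, 10], visited so far: [30, 24, 36, 5]
  queue [33, 4, 10] -> pop 33, enqueue [none], visited so far: [30, 24, 36, 5, 33]
  queue [4, 10] -> pop 4, enqueue [none], visited so far: [30, 24, 36, 5, 33, 4]
  queue [10] -> pop 10, enqueue [22], visited so far: [30, 24, 36, 5, 33, 4, 10]
  queue [22] -> pop 22, enqueue [none], visited so far: [30, 24, 36, 5, 33, 4, 10, 22]
Result: [30, 24, 36, 5, 33, 4, 10, 22]


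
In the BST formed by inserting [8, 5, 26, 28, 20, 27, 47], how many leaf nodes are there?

Tree built from: [8, 5, 26, 28, 20, 27, 47]
Tree (level-order array): [8, 5, 26, None, None, 20, 28, None, None, 27, 47]
Rule: A leaf has 0 children.
Per-node child counts:
  node 8: 2 child(ren)
  node 5: 0 child(ren)
  node 26: 2 child(ren)
  node 20: 0 child(ren)
  node 28: 2 child(ren)
  node 27: 0 child(ren)
  node 47: 0 child(ren)
Matching nodes: [5, 20, 27, 47]
Count of leaf nodes: 4


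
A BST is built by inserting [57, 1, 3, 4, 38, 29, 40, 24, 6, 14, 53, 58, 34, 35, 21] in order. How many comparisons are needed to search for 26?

Search path for 26: 57 -> 1 -> 3 -> 4 -> 38 -> 29 -> 24
Found: False
Comparisons: 7


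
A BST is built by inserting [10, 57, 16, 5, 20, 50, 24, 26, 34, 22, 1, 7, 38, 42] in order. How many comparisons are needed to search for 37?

Search path for 37: 10 -> 57 -> 16 -> 20 -> 50 -> 24 -> 26 -> 34 -> 38
Found: False
Comparisons: 9


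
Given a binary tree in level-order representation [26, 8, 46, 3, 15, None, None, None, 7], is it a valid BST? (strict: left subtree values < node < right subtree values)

Level-order array: [26, 8, 46, 3, 15, None, None, None, 7]
Validate using subtree bounds (lo, hi): at each node, require lo < value < hi,
then recurse left with hi=value and right with lo=value.
Preorder trace (stopping at first violation):
  at node 26 with bounds (-inf, +inf): OK
  at node 8 with bounds (-inf, 26): OK
  at node 3 with bounds (-inf, 8): OK
  at node 7 with bounds (3, 8): OK
  at node 15 with bounds (8, 26): OK
  at node 46 with bounds (26, +inf): OK
No violation found at any node.
Result: Valid BST


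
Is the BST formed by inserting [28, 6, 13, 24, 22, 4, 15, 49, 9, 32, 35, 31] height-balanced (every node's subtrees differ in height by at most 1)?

Tree (level-order array): [28, 6, 49, 4, 13, 32, None, None, None, 9, 24, 31, 35, None, None, 22, None, None, None, None, None, 15]
Definition: a tree is height-balanced if, at every node, |h(left) - h(right)| <= 1 (empty subtree has height -1).
Bottom-up per-node check:
  node 4: h_left=-1, h_right=-1, diff=0 [OK], height=0
  node 9: h_left=-1, h_right=-1, diff=0 [OK], height=0
  node 15: h_left=-1, h_right=-1, diff=0 [OK], height=0
  node 22: h_left=0, h_right=-1, diff=1 [OK], height=1
  node 24: h_left=1, h_right=-1, diff=2 [FAIL (|1--1|=2 > 1)], height=2
  node 13: h_left=0, h_right=2, diff=2 [FAIL (|0-2|=2 > 1)], height=3
  node 6: h_left=0, h_right=3, diff=3 [FAIL (|0-3|=3 > 1)], height=4
  node 31: h_left=-1, h_right=-1, diff=0 [OK], height=0
  node 35: h_left=-1, h_right=-1, diff=0 [OK], height=0
  node 32: h_left=0, h_right=0, diff=0 [OK], height=1
  node 49: h_left=1, h_right=-1, diff=2 [FAIL (|1--1|=2 > 1)], height=2
  node 28: h_left=4, h_right=2, diff=2 [FAIL (|4-2|=2 > 1)], height=5
Node 24 violates the condition: |1 - -1| = 2 > 1.
Result: Not balanced


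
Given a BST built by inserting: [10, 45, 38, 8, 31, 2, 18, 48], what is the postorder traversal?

Tree insertion order: [10, 45, 38, 8, 31, 2, 18, 48]
Tree (level-order array): [10, 8, 45, 2, None, 38, 48, None, None, 31, None, None, None, 18]
Postorder traversal: [2, 8, 18, 31, 38, 48, 45, 10]


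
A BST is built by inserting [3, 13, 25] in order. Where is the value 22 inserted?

Starting tree (level order): [3, None, 13, None, 25]
Insertion path: 3 -> 13 -> 25
Result: insert 22 as left child of 25
Final tree (level order): [3, None, 13, None, 25, 22]


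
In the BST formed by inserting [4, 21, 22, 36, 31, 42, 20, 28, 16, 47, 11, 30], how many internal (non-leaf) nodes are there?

Tree built from: [4, 21, 22, 36, 31, 42, 20, 28, 16, 47, 11, 30]
Tree (level-order array): [4, None, 21, 20, 22, 16, None, None, 36, 11, None, 31, 42, None, None, 28, None, None, 47, None, 30]
Rule: An internal node has at least one child.
Per-node child counts:
  node 4: 1 child(ren)
  node 21: 2 child(ren)
  node 20: 1 child(ren)
  node 16: 1 child(ren)
  node 11: 0 child(ren)
  node 22: 1 child(ren)
  node 36: 2 child(ren)
  node 31: 1 child(ren)
  node 28: 1 child(ren)
  node 30: 0 child(ren)
  node 42: 1 child(ren)
  node 47: 0 child(ren)
Matching nodes: [4, 21, 20, 16, 22, 36, 31, 28, 42]
Count of internal (non-leaf) nodes: 9


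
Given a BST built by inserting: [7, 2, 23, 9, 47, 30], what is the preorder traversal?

Tree insertion order: [7, 2, 23, 9, 47, 30]
Tree (level-order array): [7, 2, 23, None, None, 9, 47, None, None, 30]
Preorder traversal: [7, 2, 23, 9, 47, 30]


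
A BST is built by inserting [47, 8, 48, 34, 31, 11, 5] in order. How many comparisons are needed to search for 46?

Search path for 46: 47 -> 8 -> 34
Found: False
Comparisons: 3


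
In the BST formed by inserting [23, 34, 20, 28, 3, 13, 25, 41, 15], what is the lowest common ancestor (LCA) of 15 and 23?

Tree insertion order: [23, 34, 20, 28, 3, 13, 25, 41, 15]
Tree (level-order array): [23, 20, 34, 3, None, 28, 41, None, 13, 25, None, None, None, None, 15]
In a BST, the LCA of p=15, q=23 is the first node v on the
root-to-leaf path with p <= v <= q (go left if both < v, right if both > v).
Walk from root:
  at 23: 15 <= 23 <= 23, this is the LCA
LCA = 23


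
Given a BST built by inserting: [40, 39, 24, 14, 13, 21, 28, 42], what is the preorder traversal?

Tree insertion order: [40, 39, 24, 14, 13, 21, 28, 42]
Tree (level-order array): [40, 39, 42, 24, None, None, None, 14, 28, 13, 21]
Preorder traversal: [40, 39, 24, 14, 13, 21, 28, 42]


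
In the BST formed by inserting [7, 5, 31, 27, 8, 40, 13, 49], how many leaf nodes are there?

Tree built from: [7, 5, 31, 27, 8, 40, 13, 49]
Tree (level-order array): [7, 5, 31, None, None, 27, 40, 8, None, None, 49, None, 13]
Rule: A leaf has 0 children.
Per-node child counts:
  node 7: 2 child(ren)
  node 5: 0 child(ren)
  node 31: 2 child(ren)
  node 27: 1 child(ren)
  node 8: 1 child(ren)
  node 13: 0 child(ren)
  node 40: 1 child(ren)
  node 49: 0 child(ren)
Matching nodes: [5, 13, 49]
Count of leaf nodes: 3


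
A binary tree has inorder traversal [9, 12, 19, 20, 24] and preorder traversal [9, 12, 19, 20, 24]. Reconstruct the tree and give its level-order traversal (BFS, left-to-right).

Inorder:  [9, 12, 19, 20, 24]
Preorder: [9, 12, 19, 20, 24]
Algorithm: preorder visits root first, so consume preorder in order;
for each root, split the current inorder slice at that value into
left-subtree inorder and right-subtree inorder, then recurse.
Recursive splits:
  root=9; inorder splits into left=[], right=[12, 19, 20, 24]
  root=12; inorder splits into left=[], right=[19, 20, 24]
  root=19; inorder splits into left=[], right=[20, 24]
  root=20; inorder splits into left=[], right=[24]
  root=24; inorder splits into left=[], right=[]
Reconstructed level-order: [9, 12, 19, 20, 24]


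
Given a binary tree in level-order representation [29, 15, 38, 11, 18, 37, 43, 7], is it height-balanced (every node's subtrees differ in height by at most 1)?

Tree (level-order array): [29, 15, 38, 11, 18, 37, 43, 7]
Definition: a tree is height-balanced if, at every node, |h(left) - h(right)| <= 1 (empty subtree has height -1).
Bottom-up per-node check:
  node 7: h_left=-1, h_right=-1, diff=0 [OK], height=0
  node 11: h_left=0, h_right=-1, diff=1 [OK], height=1
  node 18: h_left=-1, h_right=-1, diff=0 [OK], height=0
  node 15: h_left=1, h_right=0, diff=1 [OK], height=2
  node 37: h_left=-1, h_right=-1, diff=0 [OK], height=0
  node 43: h_left=-1, h_right=-1, diff=0 [OK], height=0
  node 38: h_left=0, h_right=0, diff=0 [OK], height=1
  node 29: h_left=2, h_right=1, diff=1 [OK], height=3
All nodes satisfy the balance condition.
Result: Balanced


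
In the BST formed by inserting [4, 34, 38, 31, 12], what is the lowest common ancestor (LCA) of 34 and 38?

Tree insertion order: [4, 34, 38, 31, 12]
Tree (level-order array): [4, None, 34, 31, 38, 12]
In a BST, the LCA of p=34, q=38 is the first node v on the
root-to-leaf path with p <= v <= q (go left if both < v, right if both > v).
Walk from root:
  at 4: both 34 and 38 > 4, go right
  at 34: 34 <= 34 <= 38, this is the LCA
LCA = 34


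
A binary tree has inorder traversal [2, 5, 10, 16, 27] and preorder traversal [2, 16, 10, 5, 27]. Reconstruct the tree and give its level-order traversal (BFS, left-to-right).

Inorder:  [2, 5, 10, 16, 27]
Preorder: [2, 16, 10, 5, 27]
Algorithm: preorder visits root first, so consume preorder in order;
for each root, split the current inorder slice at that value into
left-subtree inorder and right-subtree inorder, then recurse.
Recursive splits:
  root=2; inorder splits into left=[], right=[5, 10, 16, 27]
  root=16; inorder splits into left=[5, 10], right=[27]
  root=10; inorder splits into left=[5], right=[]
  root=5; inorder splits into left=[], right=[]
  root=27; inorder splits into left=[], right=[]
Reconstructed level-order: [2, 16, 10, 27, 5]


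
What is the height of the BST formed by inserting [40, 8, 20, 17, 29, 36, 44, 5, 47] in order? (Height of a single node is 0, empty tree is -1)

Insertion order: [40, 8, 20, 17, 29, 36, 44, 5, 47]
Tree (level-order array): [40, 8, 44, 5, 20, None, 47, None, None, 17, 29, None, None, None, None, None, 36]
Compute height bottom-up (empty subtree = -1):
  height(5) = 1 + max(-1, -1) = 0
  height(17) = 1 + max(-1, -1) = 0
  height(36) = 1 + max(-1, -1) = 0
  height(29) = 1 + max(-1, 0) = 1
  height(20) = 1 + max(0, 1) = 2
  height(8) = 1 + max(0, 2) = 3
  height(47) = 1 + max(-1, -1) = 0
  height(44) = 1 + max(-1, 0) = 1
  height(40) = 1 + max(3, 1) = 4
Height = 4


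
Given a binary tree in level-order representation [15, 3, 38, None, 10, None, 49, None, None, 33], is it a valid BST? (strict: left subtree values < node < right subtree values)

Level-order array: [15, 3, 38, None, 10, None, 49, None, None, 33]
Validate using subtree bounds (lo, hi): at each node, require lo < value < hi,
then recurse left with hi=value and right with lo=value.
Preorder trace (stopping at first violation):
  at node 15 with bounds (-inf, +inf): OK
  at node 3 with bounds (-inf, 15): OK
  at node 10 with bounds (3, 15): OK
  at node 38 with bounds (15, +inf): OK
  at node 49 with bounds (38, +inf): OK
  at node 33 with bounds (38, 49): VIOLATION
Node 33 violates its bound: not (38 < 33 < 49).
Result: Not a valid BST


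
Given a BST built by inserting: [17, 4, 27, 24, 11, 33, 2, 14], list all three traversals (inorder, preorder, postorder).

Tree insertion order: [17, 4, 27, 24, 11, 33, 2, 14]
Tree (level-order array): [17, 4, 27, 2, 11, 24, 33, None, None, None, 14]
Inorder (L, root, R): [2, 4, 11, 14, 17, 24, 27, 33]
Preorder (root, L, R): [17, 4, 2, 11, 14, 27, 24, 33]
Postorder (L, R, root): [2, 14, 11, 4, 24, 33, 27, 17]


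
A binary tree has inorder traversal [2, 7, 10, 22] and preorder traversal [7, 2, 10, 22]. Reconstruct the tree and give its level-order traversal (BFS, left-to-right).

Inorder:  [2, 7, 10, 22]
Preorder: [7, 2, 10, 22]
Algorithm: preorder visits root first, so consume preorder in order;
for each root, split the current inorder slice at that value into
left-subtree inorder and right-subtree inorder, then recurse.
Recursive splits:
  root=7; inorder splits into left=[2], right=[10, 22]
  root=2; inorder splits into left=[], right=[]
  root=10; inorder splits into left=[], right=[22]
  root=22; inorder splits into left=[], right=[]
Reconstructed level-order: [7, 2, 10, 22]


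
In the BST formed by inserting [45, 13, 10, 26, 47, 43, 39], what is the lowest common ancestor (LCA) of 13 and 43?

Tree insertion order: [45, 13, 10, 26, 47, 43, 39]
Tree (level-order array): [45, 13, 47, 10, 26, None, None, None, None, None, 43, 39]
In a BST, the LCA of p=13, q=43 is the first node v on the
root-to-leaf path with p <= v <= q (go left if both < v, right if both > v).
Walk from root:
  at 45: both 13 and 43 < 45, go left
  at 13: 13 <= 13 <= 43, this is the LCA
LCA = 13


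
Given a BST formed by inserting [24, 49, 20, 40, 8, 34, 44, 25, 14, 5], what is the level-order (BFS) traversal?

Tree insertion order: [24, 49, 20, 40, 8, 34, 44, 25, 14, 5]
Tree (level-order array): [24, 20, 49, 8, None, 40, None, 5, 14, 34, 44, None, None, None, None, 25]
BFS from the root, enqueuing left then right child of each popped node:
  queue [24] -> pop 24, enqueue [20, 49], visited so far: [24]
  queue [20, 49] -> pop 20, enqueue [8], visited so far: [24, 20]
  queue [49, 8] -> pop 49, enqueue [40], visited so far: [24, 20, 49]
  queue [8, 40] -> pop 8, enqueue [5, 14], visited so far: [24, 20, 49, 8]
  queue [40, 5, 14] -> pop 40, enqueue [34, 44], visited so far: [24, 20, 49, 8, 40]
  queue [5, 14, 34, 44] -> pop 5, enqueue [none], visited so far: [24, 20, 49, 8, 40, 5]
  queue [14, 34, 44] -> pop 14, enqueue [none], visited so far: [24, 20, 49, 8, 40, 5, 14]
  queue [34, 44] -> pop 34, enqueue [25], visited so far: [24, 20, 49, 8, 40, 5, 14, 34]
  queue [44, 25] -> pop 44, enqueue [none], visited so far: [24, 20, 49, 8, 40, 5, 14, 34, 44]
  queue [25] -> pop 25, enqueue [none], visited so far: [24, 20, 49, 8, 40, 5, 14, 34, 44, 25]
Result: [24, 20, 49, 8, 40, 5, 14, 34, 44, 25]


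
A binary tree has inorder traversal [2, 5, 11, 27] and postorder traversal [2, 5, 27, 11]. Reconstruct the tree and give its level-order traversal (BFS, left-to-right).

Inorder:   [2, 5, 11, 27]
Postorder: [2, 5, 27, 11]
Algorithm: postorder visits root last, so walk postorder right-to-left;
each value is the root of the current inorder slice — split it at that
value, recurse on the right subtree first, then the left.
Recursive splits:
  root=11; inorder splits into left=[2, 5], right=[27]
  root=27; inorder splits into left=[], right=[]
  root=5; inorder splits into left=[2], right=[]
  root=2; inorder splits into left=[], right=[]
Reconstructed level-order: [11, 5, 27, 2]


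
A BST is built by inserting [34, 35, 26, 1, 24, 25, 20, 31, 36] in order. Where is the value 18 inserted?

Starting tree (level order): [34, 26, 35, 1, 31, None, 36, None, 24, None, None, None, None, 20, 25]
Insertion path: 34 -> 26 -> 1 -> 24 -> 20
Result: insert 18 as left child of 20
Final tree (level order): [34, 26, 35, 1, 31, None, 36, None, 24, None, None, None, None, 20, 25, 18]


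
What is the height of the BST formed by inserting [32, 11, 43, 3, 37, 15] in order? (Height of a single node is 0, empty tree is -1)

Insertion order: [32, 11, 43, 3, 37, 15]
Tree (level-order array): [32, 11, 43, 3, 15, 37]
Compute height bottom-up (empty subtree = -1):
  height(3) = 1 + max(-1, -1) = 0
  height(15) = 1 + max(-1, -1) = 0
  height(11) = 1 + max(0, 0) = 1
  height(37) = 1 + max(-1, -1) = 0
  height(43) = 1 + max(0, -1) = 1
  height(32) = 1 + max(1, 1) = 2
Height = 2


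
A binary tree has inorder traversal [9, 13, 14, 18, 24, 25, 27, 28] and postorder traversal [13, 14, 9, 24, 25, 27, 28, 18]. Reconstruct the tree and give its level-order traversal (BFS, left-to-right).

Inorder:   [9, 13, 14, 18, 24, 25, 27, 28]
Postorder: [13, 14, 9, 24, 25, 27, 28, 18]
Algorithm: postorder visits root last, so walk postorder right-to-left;
each value is the root of the current inorder slice — split it at that
value, recurse on the right subtree first, then the left.
Recursive splits:
  root=18; inorder splits into left=[9, 13, 14], right=[24, 25, 27, 28]
  root=28; inorder splits into left=[24, 25, 27], right=[]
  root=27; inorder splits into left=[24, 25], right=[]
  root=25; inorder splits into left=[24], right=[]
  root=24; inorder splits into left=[], right=[]
  root=9; inorder splits into left=[], right=[13, 14]
  root=14; inorder splits into left=[13], right=[]
  root=13; inorder splits into left=[], right=[]
Reconstructed level-order: [18, 9, 28, 14, 27, 13, 25, 24]


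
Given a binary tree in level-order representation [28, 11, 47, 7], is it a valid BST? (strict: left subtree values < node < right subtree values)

Level-order array: [28, 11, 47, 7]
Validate using subtree bounds (lo, hi): at each node, require lo < value < hi,
then recurse left with hi=value and right with lo=value.
Preorder trace (stopping at first violation):
  at node 28 with bounds (-inf, +inf): OK
  at node 11 with bounds (-inf, 28): OK
  at node 7 with bounds (-inf, 11): OK
  at node 47 with bounds (28, +inf): OK
No violation found at any node.
Result: Valid BST


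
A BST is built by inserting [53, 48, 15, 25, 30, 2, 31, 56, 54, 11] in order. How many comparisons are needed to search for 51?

Search path for 51: 53 -> 48
Found: False
Comparisons: 2


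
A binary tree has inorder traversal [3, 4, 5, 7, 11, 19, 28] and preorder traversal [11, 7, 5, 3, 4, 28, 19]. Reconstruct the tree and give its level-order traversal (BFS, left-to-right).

Inorder:  [3, 4, 5, 7, 11, 19, 28]
Preorder: [11, 7, 5, 3, 4, 28, 19]
Algorithm: preorder visits root first, so consume preorder in order;
for each root, split the current inorder slice at that value into
left-subtree inorder and right-subtree inorder, then recurse.
Recursive splits:
  root=11; inorder splits into left=[3, 4, 5, 7], right=[19, 28]
  root=7; inorder splits into left=[3, 4, 5], right=[]
  root=5; inorder splits into left=[3, 4], right=[]
  root=3; inorder splits into left=[], right=[4]
  root=4; inorder splits into left=[], right=[]
  root=28; inorder splits into left=[19], right=[]
  root=19; inorder splits into left=[], right=[]
Reconstructed level-order: [11, 7, 28, 5, 19, 3, 4]


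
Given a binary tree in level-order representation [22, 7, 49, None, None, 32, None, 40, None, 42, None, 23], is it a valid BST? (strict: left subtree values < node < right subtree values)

Level-order array: [22, 7, 49, None, None, 32, None, 40, None, 42, None, 23]
Validate using subtree bounds (lo, hi): at each node, require lo < value < hi,
then recurse left with hi=value and right with lo=value.
Preorder trace (stopping at first violation):
  at node 22 with bounds (-inf, +inf): OK
  at node 7 with bounds (-inf, 22): OK
  at node 49 with bounds (22, +inf): OK
  at node 32 with bounds (22, 49): OK
  at node 40 with bounds (22, 32): VIOLATION
Node 40 violates its bound: not (22 < 40 < 32).
Result: Not a valid BST


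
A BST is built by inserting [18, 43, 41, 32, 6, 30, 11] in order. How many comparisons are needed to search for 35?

Search path for 35: 18 -> 43 -> 41 -> 32
Found: False
Comparisons: 4


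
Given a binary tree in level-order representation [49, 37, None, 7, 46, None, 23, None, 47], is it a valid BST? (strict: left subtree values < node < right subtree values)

Level-order array: [49, 37, None, 7, 46, None, 23, None, 47]
Validate using subtree bounds (lo, hi): at each node, require lo < value < hi,
then recurse left with hi=value and right with lo=value.
Preorder trace (stopping at first violation):
  at node 49 with bounds (-inf, +inf): OK
  at node 37 with bounds (-inf, 49): OK
  at node 7 with bounds (-inf, 37): OK
  at node 23 with bounds (7, 37): OK
  at node 46 with bounds (37, 49): OK
  at node 47 with bounds (46, 49): OK
No violation found at any node.
Result: Valid BST


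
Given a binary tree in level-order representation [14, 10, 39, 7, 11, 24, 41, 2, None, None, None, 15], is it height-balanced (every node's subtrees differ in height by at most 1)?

Tree (level-order array): [14, 10, 39, 7, 11, 24, 41, 2, None, None, None, 15]
Definition: a tree is height-balanced if, at every node, |h(left) - h(right)| <= 1 (empty subtree has height -1).
Bottom-up per-node check:
  node 2: h_left=-1, h_right=-1, diff=0 [OK], height=0
  node 7: h_left=0, h_right=-1, diff=1 [OK], height=1
  node 11: h_left=-1, h_right=-1, diff=0 [OK], height=0
  node 10: h_left=1, h_right=0, diff=1 [OK], height=2
  node 15: h_left=-1, h_right=-1, diff=0 [OK], height=0
  node 24: h_left=0, h_right=-1, diff=1 [OK], height=1
  node 41: h_left=-1, h_right=-1, diff=0 [OK], height=0
  node 39: h_left=1, h_right=0, diff=1 [OK], height=2
  node 14: h_left=2, h_right=2, diff=0 [OK], height=3
All nodes satisfy the balance condition.
Result: Balanced


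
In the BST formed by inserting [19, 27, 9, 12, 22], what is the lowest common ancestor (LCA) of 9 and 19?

Tree insertion order: [19, 27, 9, 12, 22]
Tree (level-order array): [19, 9, 27, None, 12, 22]
In a BST, the LCA of p=9, q=19 is the first node v on the
root-to-leaf path with p <= v <= q (go left if both < v, right if both > v).
Walk from root:
  at 19: 9 <= 19 <= 19, this is the LCA
LCA = 19


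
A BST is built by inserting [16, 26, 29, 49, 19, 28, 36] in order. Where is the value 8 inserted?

Starting tree (level order): [16, None, 26, 19, 29, None, None, 28, 49, None, None, 36]
Insertion path: 16
Result: insert 8 as left child of 16
Final tree (level order): [16, 8, 26, None, None, 19, 29, None, None, 28, 49, None, None, 36]


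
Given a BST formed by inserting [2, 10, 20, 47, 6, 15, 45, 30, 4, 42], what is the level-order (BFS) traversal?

Tree insertion order: [2, 10, 20, 47, 6, 15, 45, 30, 4, 42]
Tree (level-order array): [2, None, 10, 6, 20, 4, None, 15, 47, None, None, None, None, 45, None, 30, None, None, 42]
BFS from the root, enqueuing left then right child of each popped node:
  queue [2] -> pop 2, enqueue [10], visited so far: [2]
  queue [10] -> pop 10, enqueue [6, 20], visited so far: [2, 10]
  queue [6, 20] -> pop 6, enqueue [4], visited so far: [2, 10, 6]
  queue [20, 4] -> pop 20, enqueue [15, 47], visited so far: [2, 10, 6, 20]
  queue [4, 15, 47] -> pop 4, enqueue [none], visited so far: [2, 10, 6, 20, 4]
  queue [15, 47] -> pop 15, enqueue [none], visited so far: [2, 10, 6, 20, 4, 15]
  queue [47] -> pop 47, enqueue [45], visited so far: [2, 10, 6, 20, 4, 15, 47]
  queue [45] -> pop 45, enqueue [30], visited so far: [2, 10, 6, 20, 4, 15, 47, 45]
  queue [30] -> pop 30, enqueue [42], visited so far: [2, 10, 6, 20, 4, 15, 47, 45, 30]
  queue [42] -> pop 42, enqueue [none], visited so far: [2, 10, 6, 20, 4, 15, 47, 45, 30, 42]
Result: [2, 10, 6, 20, 4, 15, 47, 45, 30, 42]


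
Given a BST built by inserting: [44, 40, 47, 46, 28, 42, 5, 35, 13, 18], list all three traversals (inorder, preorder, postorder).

Tree insertion order: [44, 40, 47, 46, 28, 42, 5, 35, 13, 18]
Tree (level-order array): [44, 40, 47, 28, 42, 46, None, 5, 35, None, None, None, None, None, 13, None, None, None, 18]
Inorder (L, root, R): [5, 13, 18, 28, 35, 40, 42, 44, 46, 47]
Preorder (root, L, R): [44, 40, 28, 5, 13, 18, 35, 42, 47, 46]
Postorder (L, R, root): [18, 13, 5, 35, 28, 42, 40, 46, 47, 44]


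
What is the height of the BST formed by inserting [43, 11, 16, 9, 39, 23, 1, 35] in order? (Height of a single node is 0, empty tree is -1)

Insertion order: [43, 11, 16, 9, 39, 23, 1, 35]
Tree (level-order array): [43, 11, None, 9, 16, 1, None, None, 39, None, None, 23, None, None, 35]
Compute height bottom-up (empty subtree = -1):
  height(1) = 1 + max(-1, -1) = 0
  height(9) = 1 + max(0, -1) = 1
  height(35) = 1 + max(-1, -1) = 0
  height(23) = 1 + max(-1, 0) = 1
  height(39) = 1 + max(1, -1) = 2
  height(16) = 1 + max(-1, 2) = 3
  height(11) = 1 + max(1, 3) = 4
  height(43) = 1 + max(4, -1) = 5
Height = 5
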